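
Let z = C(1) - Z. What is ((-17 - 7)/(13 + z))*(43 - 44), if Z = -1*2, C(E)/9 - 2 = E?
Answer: 4/7 ≈ 0.57143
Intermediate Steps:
C(E) = 18 + 9*E
Z = -2
z = 29 (z = (18 + 9*1) - 1*(-2) = (18 + 9) + 2 = 27 + 2 = 29)
((-17 - 7)/(13 + z))*(43 - 44) = ((-17 - 7)/(13 + 29))*(43 - 44) = -24/42*(-1) = -24*1/42*(-1) = -4/7*(-1) = 4/7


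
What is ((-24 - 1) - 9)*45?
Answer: -1530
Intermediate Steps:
((-24 - 1) - 9)*45 = (-25 - 9)*45 = -34*45 = -1530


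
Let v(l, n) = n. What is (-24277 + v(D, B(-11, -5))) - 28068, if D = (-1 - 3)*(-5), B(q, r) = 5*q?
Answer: -52400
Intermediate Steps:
D = 20 (D = -4*(-5) = 20)
(-24277 + v(D, B(-11, -5))) - 28068 = (-24277 + 5*(-11)) - 28068 = (-24277 - 55) - 28068 = -24332 - 28068 = -52400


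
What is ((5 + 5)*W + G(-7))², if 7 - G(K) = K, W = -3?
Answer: 256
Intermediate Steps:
G(K) = 7 - K
((5 + 5)*W + G(-7))² = ((5 + 5)*(-3) + (7 - 1*(-7)))² = (10*(-3) + (7 + 7))² = (-30 + 14)² = (-16)² = 256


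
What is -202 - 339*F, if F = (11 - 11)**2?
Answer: -202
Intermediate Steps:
F = 0 (F = 0**2 = 0)
-202 - 339*F = -202 - 339*0 = -202 + 0 = -202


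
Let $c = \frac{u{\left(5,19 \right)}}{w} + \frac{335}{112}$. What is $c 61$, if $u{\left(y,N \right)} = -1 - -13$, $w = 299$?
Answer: $\frac{6192049}{33488} \approx 184.9$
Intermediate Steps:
$u{\left(y,N \right)} = 12$ ($u{\left(y,N \right)} = -1 + 13 = 12$)
$c = \frac{101509}{33488}$ ($c = \frac{12}{299} + \frac{335}{112} = \frac{101509}{33488} \approx 3.0312$)
$c 61 = \frac{101509}{33488} \cdot 61 = \frac{6192049}{33488}$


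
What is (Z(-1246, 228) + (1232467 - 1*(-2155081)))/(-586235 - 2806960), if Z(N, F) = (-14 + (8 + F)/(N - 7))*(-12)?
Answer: -848962196/850334667 ≈ -0.99839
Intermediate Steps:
Z(N, F) = 168 - 12*(8 + F)/(-7 + N) (Z(N, F) = (-14 + (8 + F)/(-7 + N))*(-12) = 168 - 12*(8 + F)/(-7 + N))
(Z(-1246, 228) + (1232467 - 1*(-2155081)))/(-586235 - 2806960) = (12*(-106 - 1*228 + 14*(-1246))/(-7 - 1246) + (1232467 - 1*(-2155081)))/(-586235 - 2806960) = (12*(-106 - 228 - 17444)/(-1253) + (1232467 + 2155081))/(-3393195) = (12*(-1/1253)*(-17778) + 3387548)*(-1/3393195) = (213336/1253 + 3387548)*(-1/3393195) = (4244810980/1253)*(-1/3393195) = -848962196/850334667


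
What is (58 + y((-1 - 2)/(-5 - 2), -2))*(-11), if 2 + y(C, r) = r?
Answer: -594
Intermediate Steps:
y(C, r) = -2 + r
(58 + y((-1 - 2)/(-5 - 2), -2))*(-11) = (58 + (-2 - 2))*(-11) = (58 - 4)*(-11) = 54*(-11) = -594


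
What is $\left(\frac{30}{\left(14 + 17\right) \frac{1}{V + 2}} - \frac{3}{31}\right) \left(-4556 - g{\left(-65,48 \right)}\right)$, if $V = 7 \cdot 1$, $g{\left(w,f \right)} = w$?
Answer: $- \frac{1199097}{31} \approx -38681.0$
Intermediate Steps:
$V = 7$
$\left(\frac{30}{\left(14 + 17\right) \frac{1}{V + 2}} - \frac{3}{31}\right) \left(-4556 - g{\left(-65,48 \right)}\right) = \left(\frac{30}{\left(14 + 17\right) \frac{1}{7 + 2}} - \frac{3}{31}\right) \left(-4556 - -65\right) = \left(\frac{30}{31 \cdot \frac{1}{9}} - \frac{3}{31}\right) \left(-4556 + 65\right) = \left(\frac{30}{31 \cdot \frac{1}{9}} - \frac{3}{31}\right) \left(-4491\right) = \left(\frac{30}{\frac{31}{9}} - \frac{3}{31}\right) \left(-4491\right) = \left(30 \cdot \frac{9}{31} - \frac{3}{31}\right) \left(-4491\right) = \left(\frac{270}{31} - \frac{3}{31}\right) \left(-4491\right) = \frac{267}{31} \left(-4491\right) = - \frac{1199097}{31}$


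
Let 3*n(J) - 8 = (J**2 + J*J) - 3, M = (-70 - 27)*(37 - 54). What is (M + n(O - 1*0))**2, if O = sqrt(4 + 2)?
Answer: 24641296/9 ≈ 2.7379e+6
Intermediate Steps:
O = sqrt(6) ≈ 2.4495
M = 1649 (M = -97*(-17) = 1649)
n(J) = 5/3 + 2*J**2/3 (n(J) = 8/3 + ((J**2 + J*J) - 3)/3 = 8/3 + ((J**2 + J**2) - 3)/3 = 8/3 + (2*J**2 - 3)/3 = 8/3 + (-3 + 2*J**2)/3 = 8/3 + (-1 + 2*J**2/3) = 5/3 + 2*J**2/3)
(M + n(O - 1*0))**2 = (1649 + (5/3 + 2*(sqrt(6) - 1*0)**2/3))**2 = (1649 + (5/3 + 2*(sqrt(6) + 0)**2/3))**2 = (1649 + (5/3 + 2*(sqrt(6))**2/3))**2 = (1649 + (5/3 + (2/3)*6))**2 = (1649 + (5/3 + 4))**2 = (1649 + 17/3)**2 = (4964/3)**2 = 24641296/9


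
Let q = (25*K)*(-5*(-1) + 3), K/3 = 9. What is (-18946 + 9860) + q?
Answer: -3686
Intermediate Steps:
K = 27 (K = 3*9 = 27)
q = 5400 (q = (25*27)*(-5*(-1) + 3) = 675*(5 + 3) = 675*8 = 5400)
(-18946 + 9860) + q = (-18946 + 9860) + 5400 = -9086 + 5400 = -3686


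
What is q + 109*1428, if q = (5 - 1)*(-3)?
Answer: 155640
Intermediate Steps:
q = -12 (q = 4*(-3) = -12)
q + 109*1428 = -12 + 109*1428 = -12 + 155652 = 155640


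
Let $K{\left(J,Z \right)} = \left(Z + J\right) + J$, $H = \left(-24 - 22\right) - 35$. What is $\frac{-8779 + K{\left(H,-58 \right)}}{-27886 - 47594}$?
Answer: $\frac{8999}{75480} \approx 0.11922$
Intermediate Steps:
$H = -81$ ($H = -46 - 35 = -81$)
$K{\left(J,Z \right)} = Z + 2 J$ ($K{\left(J,Z \right)} = \left(J + Z\right) + J = Z + 2 J$)
$\frac{-8779 + K{\left(H,-58 \right)}}{-27886 - 47594} = \frac{-8779 + \left(-58 + 2 \left(-81\right)\right)}{-27886 - 47594} = \frac{-8779 - 220}{-75480} = \left(-8779 - 220\right) \left(- \frac{1}{75480}\right) = \left(-8999\right) \left(- \frac{1}{75480}\right) = \frac{8999}{75480}$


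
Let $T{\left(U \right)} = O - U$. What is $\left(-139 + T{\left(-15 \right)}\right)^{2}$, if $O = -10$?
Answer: $17956$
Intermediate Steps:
$T{\left(U \right)} = -10 - U$
$\left(-139 + T{\left(-15 \right)}\right)^{2} = \left(-139 - -5\right)^{2} = \left(-139 + \left(-10 + 15\right)\right)^{2} = \left(-139 + 5\right)^{2} = \left(-134\right)^{2} = 17956$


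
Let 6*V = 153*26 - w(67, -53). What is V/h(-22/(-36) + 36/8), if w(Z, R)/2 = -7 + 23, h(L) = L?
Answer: 5919/46 ≈ 128.67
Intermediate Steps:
w(Z, R) = 32 (w(Z, R) = 2*(-7 + 23) = 2*16 = 32)
V = 1973/3 (V = (153*26 - 1*32)/6 = (3978 - 32)/6 = (1/6)*3946 = 1973/3 ≈ 657.67)
V/h(-22/(-36) + 36/8) = 1973/(3*(-22/(-36) + 36/8)) = 1973/(3*(-22*(-1/36) + 36*(1/8))) = 1973/(3*(11/18 + 9/2)) = 1973/(3*(46/9)) = (1973/3)*(9/46) = 5919/46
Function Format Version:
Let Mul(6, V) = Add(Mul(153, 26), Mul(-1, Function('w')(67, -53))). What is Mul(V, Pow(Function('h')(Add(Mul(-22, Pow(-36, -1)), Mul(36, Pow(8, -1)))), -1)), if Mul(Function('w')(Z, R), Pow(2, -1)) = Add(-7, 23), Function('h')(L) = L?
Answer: Rational(5919, 46) ≈ 128.67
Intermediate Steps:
Function('w')(Z, R) = 32 (Function('w')(Z, R) = Mul(2, Add(-7, 23)) = Mul(2, 16) = 32)
V = Rational(1973, 3) (V = Mul(Rational(1, 6), Add(Mul(153, 26), Mul(-1, 32))) = Mul(Rational(1, 6), Add(3978, -32)) = Mul(Rational(1, 6), 3946) = Rational(1973, 3) ≈ 657.67)
Mul(V, Pow(Function('h')(Add(Mul(-22, Pow(-36, -1)), Mul(36, Pow(8, -1)))), -1)) = Mul(Rational(1973, 3), Pow(Add(Mul(-22, Pow(-36, -1)), Mul(36, Pow(8, -1))), -1)) = Mul(Rational(1973, 3), Pow(Add(Mul(-22, Rational(-1, 36)), Mul(36, Rational(1, 8))), -1)) = Mul(Rational(1973, 3), Pow(Add(Rational(11, 18), Rational(9, 2)), -1)) = Mul(Rational(1973, 3), Pow(Rational(46, 9), -1)) = Mul(Rational(1973, 3), Rational(9, 46)) = Rational(5919, 46)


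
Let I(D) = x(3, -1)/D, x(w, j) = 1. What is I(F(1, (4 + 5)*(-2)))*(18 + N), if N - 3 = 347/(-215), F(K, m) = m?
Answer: -2084/1935 ≈ -1.0770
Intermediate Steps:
N = 298/215 (N = 3 + 347/(-215) = 3 + 347*(-1/215) = 3 - 347/215 = 298/215 ≈ 1.3860)
I(D) = 1/D
I(F(1, (4 + 5)*(-2)))*(18 + N) = (18 + 298/215)/(((4 + 5)*(-2))) = (4168/215)/(9*(-2)) = (4168/215)/(-18) = -1/18*4168/215 = -2084/1935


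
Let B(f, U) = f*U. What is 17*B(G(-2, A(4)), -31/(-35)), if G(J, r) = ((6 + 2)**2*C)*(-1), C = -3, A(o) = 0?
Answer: 101184/35 ≈ 2891.0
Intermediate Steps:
G(J, r) = 192 (G(J, r) = ((6 + 2)**2*(-3))*(-1) = (8**2*(-3))*(-1) = (64*(-3))*(-1) = -192*(-1) = 192)
B(f, U) = U*f
17*B(G(-2, A(4)), -31/(-35)) = 17*(-31/(-35)*192) = 17*(-31*(-1/35)*192) = 17*((31/35)*192) = 17*(5952/35) = 101184/35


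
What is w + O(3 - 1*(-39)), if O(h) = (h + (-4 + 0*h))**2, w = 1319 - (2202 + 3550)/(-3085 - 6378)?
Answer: 26152021/9463 ≈ 2763.6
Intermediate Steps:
w = 12487449/9463 (w = 1319 - 5752/(-9463) = 1319 - 5752*(-1)/9463 = 1319 - 1*(-5752/9463) = 1319 + 5752/9463 = 12487449/9463 ≈ 1319.6)
O(h) = (-4 + h)**2 (O(h) = (h + (-4 + 0))**2 = (h - 4)**2 = (-4 + h)**2)
w + O(3 - 1*(-39)) = 12487449/9463 + (-4 + (3 - 1*(-39)))**2 = 12487449/9463 + (-4 + (3 + 39))**2 = 12487449/9463 + (-4 + 42)**2 = 12487449/9463 + 38**2 = 12487449/9463 + 1444 = 26152021/9463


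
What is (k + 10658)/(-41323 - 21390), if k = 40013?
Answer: -50671/62713 ≈ -0.80798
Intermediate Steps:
(k + 10658)/(-41323 - 21390) = (40013 + 10658)/(-41323 - 21390) = 50671/(-62713) = 50671*(-1/62713) = -50671/62713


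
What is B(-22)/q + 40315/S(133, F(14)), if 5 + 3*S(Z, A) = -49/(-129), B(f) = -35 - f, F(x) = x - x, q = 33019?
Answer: -515159308943/19679324 ≈ -26178.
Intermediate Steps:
F(x) = 0
S(Z, A) = -596/387 (S(Z, A) = -5/3 + (-49/(-129))/3 = -5/3 + (-49*(-1/129))/3 = -5/3 + (1/3)*(49/129) = -5/3 + 49/387 = -596/387)
B(-22)/q + 40315/S(133, F(14)) = (-35 - 1*(-22))/33019 + 40315/(-596/387) = (-35 + 22)*(1/33019) + 40315*(-387/596) = -13*1/33019 - 15601905/596 = -13/33019 - 15601905/596 = -515159308943/19679324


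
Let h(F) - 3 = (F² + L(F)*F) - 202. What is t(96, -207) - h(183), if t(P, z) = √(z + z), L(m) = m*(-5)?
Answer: 134155 + 3*I*√46 ≈ 1.3416e+5 + 20.347*I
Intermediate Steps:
L(m) = -5*m
h(F) = -199 - 4*F² (h(F) = 3 + ((F² + (-5*F)*F) - 202) = 3 + ((F² - 5*F²) - 202) = 3 + (-4*F² - 202) = 3 + (-202 - 4*F²) = -199 - 4*F²)
t(P, z) = √2*√z (t(P, z) = √(2*z) = √2*√z)
t(96, -207) - h(183) = √2*√(-207) - (-199 - 4*183²) = √2*(3*I*√23) - (-199 - 4*33489) = 3*I*√46 - (-199 - 133956) = 3*I*√46 - 1*(-134155) = 3*I*√46 + 134155 = 134155 + 3*I*√46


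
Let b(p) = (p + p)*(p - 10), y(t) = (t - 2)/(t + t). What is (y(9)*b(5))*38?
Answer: -6650/9 ≈ -738.89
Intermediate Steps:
y(t) = (-2 + t)/(2*t) (y(t) = (-2 + t)/((2*t)) = (-2 + t)*(1/(2*t)) = (-2 + t)/(2*t))
b(p) = 2*p*(-10 + p) (b(p) = (2*p)*(-10 + p) = 2*p*(-10 + p))
(y(9)*b(5))*38 = (((½)*(-2 + 9)/9)*(2*5*(-10 + 5)))*38 = (((½)*(⅑)*7)*(2*5*(-5)))*38 = ((7/18)*(-50))*38 = -175/9*38 = -6650/9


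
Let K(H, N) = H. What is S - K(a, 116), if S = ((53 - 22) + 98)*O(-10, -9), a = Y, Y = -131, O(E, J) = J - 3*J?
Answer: 2453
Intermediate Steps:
O(E, J) = -2*J
a = -131
S = 2322 (S = ((53 - 22) + 98)*(-2*(-9)) = (31 + 98)*18 = 129*18 = 2322)
S - K(a, 116) = 2322 - 1*(-131) = 2322 + 131 = 2453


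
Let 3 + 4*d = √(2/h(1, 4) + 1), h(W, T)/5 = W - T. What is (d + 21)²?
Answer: (1215 + √195)²/3600 ≈ 419.54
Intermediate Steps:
h(W, T) = -5*T + 5*W (h(W, T) = 5*(W - T) = -5*T + 5*W)
d = -¾ + √195/60 (d = -¾ + √(2/(-5*4 + 5*1) + 1)/4 = -¾ + √(2/(-20 + 5) + 1)/4 = -¾ + √(2/(-15) + 1)/4 = -¾ + √(2*(-1/15) + 1)/4 = -¾ + √(-2/15 + 1)/4 = -¾ + √(13/15)/4 = -¾ + (√195/15)/4 = -¾ + √195/60 ≈ -0.51726)
(d + 21)² = ((-¾ + √195/60) + 21)² = (81/4 + √195/60)²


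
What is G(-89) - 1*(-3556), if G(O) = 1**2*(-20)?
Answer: 3536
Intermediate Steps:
G(O) = -20 (G(O) = 1*(-20) = -20)
G(-89) - 1*(-3556) = -20 - 1*(-3556) = -20 + 3556 = 3536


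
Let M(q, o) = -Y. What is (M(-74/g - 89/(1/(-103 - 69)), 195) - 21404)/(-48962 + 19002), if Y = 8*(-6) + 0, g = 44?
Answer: 5339/7490 ≈ 0.71282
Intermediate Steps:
Y = -48 (Y = -48 + 0 = -48)
M(q, o) = 48 (M(q, o) = -1*(-48) = 48)
(M(-74/g - 89/(1/(-103 - 69)), 195) - 21404)/(-48962 + 19002) = (48 - 21404)/(-48962 + 19002) = -21356/(-29960) = -21356*(-1/29960) = 5339/7490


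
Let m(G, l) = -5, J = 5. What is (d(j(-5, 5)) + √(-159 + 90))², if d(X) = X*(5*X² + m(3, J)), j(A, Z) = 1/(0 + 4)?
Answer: (75 - 64*I*√69)²/4096 ≈ -67.627 - 19.469*I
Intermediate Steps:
j(A, Z) = ¼ (j(A, Z) = 1/4 = ¼)
d(X) = X*(-5 + 5*X²) (d(X) = X*(5*X² - 5) = X*(-5 + 5*X²))
(d(j(-5, 5)) + √(-159 + 90))² = (5*(¼)*(-1 + (¼)²) + √(-159 + 90))² = (5*(¼)*(-1 + 1/16) + √(-69))² = (5*(¼)*(-15/16) + I*√69)² = (-75/64 + I*√69)²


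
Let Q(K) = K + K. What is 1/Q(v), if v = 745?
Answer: 1/1490 ≈ 0.00067114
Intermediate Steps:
Q(K) = 2*K
1/Q(v) = 1/(2*745) = 1/1490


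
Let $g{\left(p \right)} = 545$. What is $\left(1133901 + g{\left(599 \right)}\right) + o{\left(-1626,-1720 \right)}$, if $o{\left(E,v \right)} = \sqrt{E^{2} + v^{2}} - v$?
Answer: $1136166 + 2 \sqrt{1400569} \approx 1.1385 \cdot 10^{6}$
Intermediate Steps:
$\left(1133901 + g{\left(599 \right)}\right) + o{\left(-1626,-1720 \right)} = \left(1133901 + 545\right) - \left(-1720 - \sqrt{\left(-1626\right)^{2} + \left(-1720\right)^{2}}\right) = 1134446 + \left(\sqrt{2643876 + 2958400} + 1720\right) = 1134446 + \left(\sqrt{5602276} + 1720\right) = 1134446 + \left(2 \sqrt{1400569} + 1720\right) = 1134446 + \left(1720 + 2 \sqrt{1400569}\right) = 1136166 + 2 \sqrt{1400569}$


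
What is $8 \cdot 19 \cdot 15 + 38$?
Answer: $2318$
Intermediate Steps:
$8 \cdot 19 \cdot 15 + 38 = 152 \cdot 15 + 38 = 2280 + 38 = 2318$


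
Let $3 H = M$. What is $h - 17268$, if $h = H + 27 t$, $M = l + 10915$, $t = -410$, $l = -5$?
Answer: $- \frac{74104}{3} \approx -24701.0$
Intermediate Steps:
$M = 10910$ ($M = -5 + 10915 = 10910$)
$H = \frac{10910}{3}$ ($H = \frac{1}{3} \cdot 10910 = \frac{10910}{3} \approx 3636.7$)
$h = - \frac{22300}{3}$ ($h = \frac{10910}{3} + 27 \left(-410\right) = \frac{10910}{3} - 11070 = - \frac{22300}{3} \approx -7433.3$)
$h - 17268 = - \frac{22300}{3} - 17268 = - \frac{74104}{3}$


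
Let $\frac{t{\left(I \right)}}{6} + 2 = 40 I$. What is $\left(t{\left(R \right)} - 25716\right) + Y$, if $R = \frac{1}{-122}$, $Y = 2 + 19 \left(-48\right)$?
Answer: $- \frac{1625038}{61} \approx -26640.0$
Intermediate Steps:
$Y = -910$ ($Y = 2 - 912 = -910$)
$R = - \frac{1}{122} \approx -0.0081967$
$t{\left(I \right)} = -12 + 240 I$ ($t{\left(I \right)} = -12 + 6 \cdot 40 I = -12 + 240 I$)
$\left(t{\left(R \right)} - 25716\right) + Y = \left(\left(-12 + 240 \left(- \frac{1}{122}\right)\right) - 25716\right) - 910 = \left(\left(-12 - \frac{120}{61}\right) - 25716\right) - 910 = \left(- \frac{852}{61} - 25716\right) - 910 = - \frac{1569528}{61} - 910 = - \frac{1625038}{61}$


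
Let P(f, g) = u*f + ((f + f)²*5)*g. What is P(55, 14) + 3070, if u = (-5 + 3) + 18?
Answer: 850950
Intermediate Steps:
u = 16 (u = -2 + 18 = 16)
P(f, g) = 16*f + 20*g*f² (P(f, g) = 16*f + ((f + f)²*5)*g = 16*f + ((2*f)²*5)*g = 16*f + ((4*f²)*5)*g = 16*f + (20*f²)*g = 16*f + 20*g*f²)
P(55, 14) + 3070 = 4*55*(4 + 5*55*14) + 3070 = 4*55*(4 + 3850) + 3070 = 4*55*3854 + 3070 = 847880 + 3070 = 850950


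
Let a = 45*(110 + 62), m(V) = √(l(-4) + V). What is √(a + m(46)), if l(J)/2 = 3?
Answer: √(7740 + 2*√13) ≈ 88.018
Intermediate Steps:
l(J) = 6 (l(J) = 2*3 = 6)
m(V) = √(6 + V)
a = 7740 (a = 45*172 = 7740)
√(a + m(46)) = √(7740 + √(6 + 46)) = √(7740 + √52) = √(7740 + 2*√13)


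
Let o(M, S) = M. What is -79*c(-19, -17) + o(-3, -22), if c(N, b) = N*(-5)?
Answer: -7508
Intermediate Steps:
c(N, b) = -5*N
-79*c(-19, -17) + o(-3, -22) = -(-395)*(-19) - 3 = -79*95 - 3 = -7505 - 3 = -7508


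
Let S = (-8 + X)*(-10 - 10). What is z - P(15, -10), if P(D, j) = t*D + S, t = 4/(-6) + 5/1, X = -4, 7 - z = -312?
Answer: 14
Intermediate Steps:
z = 319 (z = 7 - 1*(-312) = 7 + 312 = 319)
S = 240 (S = (-8 - 4)*(-10 - 10) = -12*(-20) = 240)
t = 13/3 (t = 4*(-⅙) + 5*1 = -⅔ + 5 = 13/3 ≈ 4.3333)
P(D, j) = 240 + 13*D/3 (P(D, j) = 13*D/3 + 240 = 240 + 13*D/3)
z - P(15, -10) = 319 - (240 + (13/3)*15) = 319 - (240 + 65) = 319 - 1*305 = 319 - 305 = 14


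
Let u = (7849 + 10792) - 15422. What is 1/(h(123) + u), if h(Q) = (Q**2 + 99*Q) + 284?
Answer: 1/30809 ≈ 3.2458e-5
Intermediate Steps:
u = 3219 (u = 18641 - 15422 = 3219)
h(Q) = 284 + Q**2 + 99*Q
1/(h(123) + u) = 1/((284 + 123**2 + 99*123) + 3219) = 1/((284 + 15129 + 12177) + 3219) = 1/(27590 + 3219) = 1/30809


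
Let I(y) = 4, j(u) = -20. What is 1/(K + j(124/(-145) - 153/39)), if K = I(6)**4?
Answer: 1/236 ≈ 0.0042373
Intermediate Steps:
K = 256 (K = 4**4 = 256)
1/(K + j(124/(-145) - 153/39)) = 1/(256 - 20) = 1/236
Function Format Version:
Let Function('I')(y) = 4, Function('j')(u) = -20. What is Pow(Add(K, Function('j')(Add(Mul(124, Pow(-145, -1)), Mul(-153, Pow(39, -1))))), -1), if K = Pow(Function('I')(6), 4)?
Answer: Rational(1, 236) ≈ 0.0042373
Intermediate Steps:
K = 256 (K = Pow(4, 4) = 256)
Pow(Add(K, Function('j')(Add(Mul(124, Pow(-145, -1)), Mul(-153, Pow(39, -1))))), -1) = Pow(Add(256, -20), -1) = Pow(236, -1) = Rational(1, 236)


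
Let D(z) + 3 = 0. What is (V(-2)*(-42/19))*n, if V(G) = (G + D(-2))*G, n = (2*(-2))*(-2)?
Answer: -3360/19 ≈ -176.84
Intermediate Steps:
D(z) = -3 (D(z) = -3 + 0 = -3)
n = 8 (n = -4*(-2) = 8)
V(G) = G*(-3 + G) (V(G) = (G - 3)*G = (-3 + G)*G = G*(-3 + G))
(V(-2)*(-42/19))*n = ((-2*(-3 - 2))*(-42/19))*8 = ((-2*(-5))*(-42*1/19))*8 = (10*(-42/19))*8 = -420/19*8 = -3360/19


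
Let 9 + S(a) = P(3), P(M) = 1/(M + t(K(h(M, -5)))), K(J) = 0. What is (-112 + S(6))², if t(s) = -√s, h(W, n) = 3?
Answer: 131044/9 ≈ 14560.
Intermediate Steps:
P(M) = 1/M (P(M) = 1/(M - √0) = 1/(M - 1*0) = 1/(M + 0) = 1/M)
S(a) = -26/3 (S(a) = -9 + 1/3 = -9 + ⅓ = -26/3)
(-112 + S(6))² = (-112 - 26/3)² = (-362/3)² = 131044/9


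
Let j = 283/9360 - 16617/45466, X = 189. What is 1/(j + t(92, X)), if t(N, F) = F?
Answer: 212780880/40144252199 ≈ 0.0053004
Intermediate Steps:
j = -71334121/212780880 (j = 283*(1/9360) - 16617*1/45466 = 283/9360 - 16617/45466 = -71334121/212780880 ≈ -0.33525)
1/(j + t(92, X)) = 1/(-71334121/212780880 + 189) = 1/(40144252199/212780880) = 212780880/40144252199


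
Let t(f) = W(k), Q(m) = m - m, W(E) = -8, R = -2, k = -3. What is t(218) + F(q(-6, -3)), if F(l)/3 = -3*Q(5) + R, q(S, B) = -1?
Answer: -14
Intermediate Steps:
Q(m) = 0
t(f) = -8
F(l) = -6 (F(l) = 3*(-3*0 - 2) = 3*(0 - 2) = 3*(-2) = -6)
t(218) + F(q(-6, -3)) = -8 - 6 = -14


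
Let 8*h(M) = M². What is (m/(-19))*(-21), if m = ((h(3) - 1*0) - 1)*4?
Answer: 21/38 ≈ 0.55263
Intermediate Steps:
h(M) = M²/8
m = ½ (m = (((⅛)*3² - 1*0) - 1)*4 = (((⅛)*9 + 0) - 1)*4 = ((9/8 + 0) - 1)*4 = (9/8 - 1)*4 = (⅛)*4 = ½ ≈ 0.50000)
(m/(-19))*(-21) = ((½)/(-19))*(-21) = -1/19*½*(-21) = -1/38*(-21) = 21/38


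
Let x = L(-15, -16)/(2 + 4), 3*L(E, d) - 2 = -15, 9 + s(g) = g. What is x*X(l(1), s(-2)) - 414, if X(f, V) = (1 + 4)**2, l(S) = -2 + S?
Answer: -7777/18 ≈ -432.06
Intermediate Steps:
s(g) = -9 + g
L(E, d) = -13/3 (L(E, d) = 2/3 + (1/3)*(-15) = 2/3 - 5 = -13/3)
X(f, V) = 25 (X(f, V) = 5**2 = 25)
x = -13/18 (x = -13/3/(2 + 4) = -13/3/6 = (1/6)*(-13/3) = -13/18 ≈ -0.72222)
x*X(l(1), s(-2)) - 414 = -13/18*25 - 414 = -325/18 - 414 = -7777/18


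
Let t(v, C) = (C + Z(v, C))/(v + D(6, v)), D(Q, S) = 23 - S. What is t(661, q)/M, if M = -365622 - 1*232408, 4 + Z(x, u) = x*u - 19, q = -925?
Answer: 612373/13754690 ≈ 0.044521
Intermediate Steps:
Z(x, u) = -23 + u*x (Z(x, u) = -4 + (x*u - 19) = -4 + (u*x - 19) = -4 + (-19 + u*x) = -23 + u*x)
M = -598030 (M = -365622 - 232408 = -598030)
t(v, C) = -1 + C/23 + C*v/23 (t(v, C) = (C + (-23 + C*v))/(v + (23 - v)) = (-23 + C + C*v)/23 = (-23 + C + C*v)*(1/23) = -1 + C/23 + C*v/23)
t(661, q)/M = (-1 + (1/23)*(-925) + (1/23)*(-925)*661)/(-598030) = (-1 - 925/23 - 611425/23)*(-1/598030) = -612373/23*(-1/598030) = 612373/13754690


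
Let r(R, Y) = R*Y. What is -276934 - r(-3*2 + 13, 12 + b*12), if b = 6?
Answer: -277522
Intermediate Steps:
-276934 - r(-3*2 + 13, 12 + b*12) = -276934 - (-3*2 + 13)*(12 + 6*12) = -276934 - (-6 + 13)*(12 + 72) = -276934 - 7*84 = -276934 - 1*588 = -276934 - 588 = -277522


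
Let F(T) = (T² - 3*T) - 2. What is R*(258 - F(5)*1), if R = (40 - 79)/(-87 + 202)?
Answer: -1950/23 ≈ -84.783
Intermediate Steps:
F(T) = -2 + T² - 3*T
R = -39/115 ≈ -0.33913
R*(258 - F(5)*1) = -39*(258 - (-2 + 5² - 3*5)*1)/115 = -39*(258 - (-2 + 25 - 15)*1)/115 = -39*(258 - 1*8*1)/115 = -39*(258 - 8*1)/115 = -39*(258 - 8)/115 = -39/115*250 = -1950/23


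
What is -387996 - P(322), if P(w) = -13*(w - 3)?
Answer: -383849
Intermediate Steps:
P(w) = 39 - 13*w (P(w) = -13*(-3 + w) = 39 - 13*w)
-387996 - P(322) = -387996 - (39 - 13*322) = -387996 - (39 - 4186) = -387996 - 1*(-4147) = -387996 + 4147 = -383849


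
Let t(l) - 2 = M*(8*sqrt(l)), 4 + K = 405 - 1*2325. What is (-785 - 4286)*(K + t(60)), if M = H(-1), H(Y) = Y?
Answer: 9746462 + 81136*sqrt(15) ≈ 1.0061e+7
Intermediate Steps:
M = -1
K = -1924 (K = -4 + (405 - 1*2325) = -4 + (405 - 2325) = -4 - 1920 = -1924)
t(l) = 2 - 8*sqrt(l)
(-785 - 4286)*(K + t(60)) = (-785 - 4286)*(-1924 + (2 - 16*sqrt(15))) = -5071*(-1924 + (2 - 16*sqrt(15))) = -5071*(-1922 - 16*sqrt(15)) = 9746462 + 81136*sqrt(15)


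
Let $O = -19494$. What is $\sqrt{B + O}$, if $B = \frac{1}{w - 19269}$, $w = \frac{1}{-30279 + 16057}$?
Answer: $\frac{2 i \sqrt{365999655660813351338}}{274043719} \approx 139.62 i$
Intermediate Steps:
$w = - \frac{1}{14222}$ ($w = \frac{1}{-14222} = - \frac{1}{14222} \approx -7.0314 \cdot 10^{-5}$)
$B = - \frac{14222}{274043719}$ ($B = \frac{1}{- \frac{1}{14222} - 19269} = \frac{1}{- \frac{274043719}{14222}} = - \frac{14222}{274043719} \approx -5.1897 \cdot 10^{-5}$)
$\sqrt{B + O} = \sqrt{- \frac{14222}{274043719} - 19494} = \sqrt{- \frac{5342208272408}{274043719}} = \frac{2 i \sqrt{365999655660813351338}}{274043719}$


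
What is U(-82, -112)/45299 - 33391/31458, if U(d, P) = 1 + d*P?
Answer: -1223637179/1425015942 ≈ -0.85868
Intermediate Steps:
U(d, P) = 1 + P*d
U(-82, -112)/45299 - 33391/31458 = (1 - 112*(-82))/45299 - 33391/31458 = (1 + 9184)*(1/45299) - 33391*1/31458 = 9185*(1/45299) - 33391/31458 = 9185/45299 - 33391/31458 = -1223637179/1425015942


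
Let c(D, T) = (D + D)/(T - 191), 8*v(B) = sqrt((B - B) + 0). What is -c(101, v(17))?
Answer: 202/191 ≈ 1.0576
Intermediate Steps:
v(B) = 0 (v(B) = sqrt((B - B) + 0)/8 = sqrt(0 + 0)/8 = sqrt(0)/8 = (1/8)*0 = 0)
c(D, T) = 2*D/(-191 + T) (c(D, T) = (2*D)/(-191 + T) = 2*D/(-191 + T))
-c(101, v(17)) = -2*101/(-191 + 0) = -2*101/(-191) = -2*101*(-1)/191 = -1*(-202/191) = 202/191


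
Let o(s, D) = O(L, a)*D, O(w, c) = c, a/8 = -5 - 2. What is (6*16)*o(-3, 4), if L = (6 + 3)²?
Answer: -21504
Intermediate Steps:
L = 81 (L = 9² = 81)
a = -56 (a = 8*(-5 - 2) = 8*(-7) = -56)
o(s, D) = -56*D
(6*16)*o(-3, 4) = (6*16)*(-56*4) = 96*(-224) = -21504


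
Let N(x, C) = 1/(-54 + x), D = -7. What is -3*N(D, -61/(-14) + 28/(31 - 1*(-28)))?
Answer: 3/61 ≈ 0.049180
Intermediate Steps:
-3*N(D, -61/(-14) + 28/(31 - 1*(-28))) = -3/(-54 - 7) = -3/(-61) = -3*(-1/61) = 3/61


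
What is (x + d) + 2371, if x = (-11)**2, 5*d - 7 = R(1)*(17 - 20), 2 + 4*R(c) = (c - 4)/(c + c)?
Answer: 99757/40 ≈ 2493.9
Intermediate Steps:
R(c) = -1/2 + (-4 + c)/(8*c) (R(c) = -1/2 + ((c - 4)/(c + c))/4 = -1/2 + ((-4 + c)/((2*c)))/4 = -1/2 + ((-4 + c)*(1/(2*c)))/4 = -1/2 + ((-4 + c)/(2*c))/4 = -1/2 + (-4 + c)/(8*c))
d = 77/40 (d = 7/5 + (((1/8)*(-4 - 3*1)/1)*(17 - 20))/5 = 7/5 + (((1/8)*1*(-4 - 3))*(-3))/5 = 7/5 + (((1/8)*1*(-7))*(-3))/5 = 7/5 + (-7/8*(-3))/5 = 7/5 + (1/5)*(21/8) = 7/5 + 21/40 = 77/40 ≈ 1.9250)
x = 121
(x + d) + 2371 = (121 + 77/40) + 2371 = 4917/40 + 2371 = 99757/40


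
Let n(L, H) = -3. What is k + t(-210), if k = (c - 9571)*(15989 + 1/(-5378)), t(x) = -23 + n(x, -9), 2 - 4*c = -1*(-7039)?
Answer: -3897100822273/21512 ≈ -1.8116e+8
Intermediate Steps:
c = -7037/4 (c = ½ - (-1)*(-7039)/4 = ½ - ¼*7039 = ½ - 7039/4 = -7037/4 ≈ -1759.3)
t(x) = -26 (t(x) = -23 - 3 = -26)
k = -3897100262961/21512 (k = (-7037/4 - 9571)*(15989 + 1/(-5378)) = -45321*(15989 - 1/5378)/4 = -45321/4*85988841/5378 = -3897100262961/21512 ≈ -1.8116e+8)
k + t(-210) = -3897100262961/21512 - 26 = -3897100822273/21512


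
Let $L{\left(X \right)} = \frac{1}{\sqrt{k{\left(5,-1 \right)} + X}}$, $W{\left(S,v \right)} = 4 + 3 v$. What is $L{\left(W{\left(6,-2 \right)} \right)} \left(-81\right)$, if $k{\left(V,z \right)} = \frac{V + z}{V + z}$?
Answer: $81 i \approx 81.0 i$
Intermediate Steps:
$k{\left(V,z \right)} = 1$
$L{\left(X \right)} = \frac{1}{\sqrt{1 + X}}$
$L{\left(W{\left(6,-2 \right)} \right)} \left(-81\right) = \frac{1}{\sqrt{1 + \left(4 + 3 \left(-2\right)\right)}} \left(-81\right) = \frac{1}{\sqrt{1 + \left(4 - 6\right)}} \left(-81\right) = \frac{1}{\sqrt{1 - 2}} \left(-81\right) = \frac{1}{\sqrt{-1}} \left(-81\right) = - i \left(-81\right) = 81 i$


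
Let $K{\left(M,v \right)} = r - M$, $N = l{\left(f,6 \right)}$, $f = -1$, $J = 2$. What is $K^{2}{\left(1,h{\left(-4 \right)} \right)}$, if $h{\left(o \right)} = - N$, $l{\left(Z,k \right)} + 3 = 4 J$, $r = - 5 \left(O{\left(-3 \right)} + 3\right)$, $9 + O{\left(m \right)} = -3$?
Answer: $1936$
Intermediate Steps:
$O{\left(m \right)} = -12$ ($O{\left(m \right)} = -9 - 3 = -12$)
$r = 45$ ($r = - 5 \left(-12 + 3\right) = \left(-5\right) \left(-9\right) = 45$)
$l{\left(Z,k \right)} = 5$ ($l{\left(Z,k \right)} = -3 + 4 \cdot 2 = -3 + 8 = 5$)
$N = 5$
$h{\left(o \right)} = -5$ ($h{\left(o \right)} = \left(-1\right) 5 = -5$)
$K{\left(M,v \right)} = 45 - M$
$K^{2}{\left(1,h{\left(-4 \right)} \right)} = \left(45 - 1\right)^{2} = 44^{2} = 1936$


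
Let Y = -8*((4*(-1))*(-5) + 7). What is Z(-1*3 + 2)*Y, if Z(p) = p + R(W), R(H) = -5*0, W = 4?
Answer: 216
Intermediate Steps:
R(H) = 0
Z(p) = p (Z(p) = p + 0 = p)
Y = -216 (Y = -8*(-4*(-5) + 7) = -8*(20 + 7) = -8*27 = -216)
Z(-1*3 + 2)*Y = (-1*3 + 2)*(-216) = (-3 + 2)*(-216) = -1*(-216) = 216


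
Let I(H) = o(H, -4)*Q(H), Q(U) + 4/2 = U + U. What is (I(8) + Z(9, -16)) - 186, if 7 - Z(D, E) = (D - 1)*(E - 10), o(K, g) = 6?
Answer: 113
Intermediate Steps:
Q(U) = -2 + 2*U (Q(U) = -2 + (U + U) = -2 + 2*U)
Z(D, E) = 7 - (-1 + D)*(-10 + E) (Z(D, E) = 7 - (D - 1)*(E - 10) = 7 - (-1 + D)*(-10 + E))
I(H) = -12 + 12*H (I(H) = 6*(-2 + 2*H) = -12 + 12*H)
(I(8) + Z(9, -16)) - 186 = ((-12 + 12*8) + (-3 - 16 + 10*9 - 1*9*(-16))) - 186 = ((-12 + 96) + (-3 - 16 + 90 + 144)) - 186 = (84 + 215) - 186 = 299 - 186 = 113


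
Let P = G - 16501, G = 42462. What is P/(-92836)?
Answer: -25961/92836 ≈ -0.27964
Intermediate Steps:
P = 25961 (P = 42462 - 16501 = 25961)
P/(-92836) = 25961/(-92836) = 25961*(-1/92836) = -25961/92836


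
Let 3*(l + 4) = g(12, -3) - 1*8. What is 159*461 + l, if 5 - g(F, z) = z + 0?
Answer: 73295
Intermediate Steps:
g(F, z) = 5 - z (g(F, z) = 5 - (z + 0) = 5 - z)
l = -4 (l = -4 + ((5 - 1*(-3)) - 1*8)/3 = -4 + ((5 + 3) - 8)/3 = -4 + (8 - 8)/3 = -4 + (⅓)*0 = -4 + 0 = -4)
159*461 + l = 159*461 - 4 = 73299 - 4 = 73295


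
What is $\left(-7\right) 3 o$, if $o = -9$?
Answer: $189$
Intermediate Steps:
$\left(-7\right) 3 o = \left(-7\right) 3 \left(-9\right) = \left(-21\right) \left(-9\right) = 189$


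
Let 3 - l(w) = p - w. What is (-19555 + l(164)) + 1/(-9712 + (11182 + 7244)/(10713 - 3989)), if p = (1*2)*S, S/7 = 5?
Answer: -635158371560/32642531 ≈ -19458.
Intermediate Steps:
S = 35 (S = 7*5 = 35)
p = 70 (p = (1*2)*35 = 2*35 = 70)
l(w) = -67 + w (l(w) = 3 - (70 - w) = 3 + (-70 + w) = -67 + w)
(-19555 + l(164)) + 1/(-9712 + (11182 + 7244)/(10713 - 3989)) = (-19555 + (-67 + 164)) + 1/(-9712 + (11182 + 7244)/(10713 - 3989)) = (-19555 + 97) + 1/(-9712 + 18426/6724) = -19458 + 1/(-9712 + 18426*(1/6724)) = -19458 + 1/(-9712 + 9213/3362) = -19458 + 1/(-32642531/3362) = -19458 - 3362/32642531 = -635158371560/32642531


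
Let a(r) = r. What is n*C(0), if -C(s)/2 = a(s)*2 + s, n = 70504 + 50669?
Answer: 0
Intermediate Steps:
n = 121173
C(s) = -6*s (C(s) = -2*(s*2 + s) = -2*(2*s + s) = -6*s)
n*C(0) = 121173*(-6*0) = 121173*0 = 0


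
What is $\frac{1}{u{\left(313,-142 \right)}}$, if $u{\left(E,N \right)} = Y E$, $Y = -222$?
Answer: $- \frac{1}{69486} \approx -1.4391 \cdot 10^{-5}$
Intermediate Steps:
$u{\left(E,N \right)} = - 222 E$
$\frac{1}{u{\left(313,-142 \right)}} = \frac{1}{\left(-222\right) 313} = \frac{1}{-69486} = - \frac{1}{69486}$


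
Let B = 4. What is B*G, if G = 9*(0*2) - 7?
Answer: -28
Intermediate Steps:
G = -7 (G = 9*0 - 7 = 0 - 7 = -7)
B*G = 4*(-7) = -28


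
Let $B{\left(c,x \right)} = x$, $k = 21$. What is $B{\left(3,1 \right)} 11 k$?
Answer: $231$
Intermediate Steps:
$B{\left(3,1 \right)} 11 k = 1 \cdot 11 \cdot 21 = 11 \cdot 21 = 231$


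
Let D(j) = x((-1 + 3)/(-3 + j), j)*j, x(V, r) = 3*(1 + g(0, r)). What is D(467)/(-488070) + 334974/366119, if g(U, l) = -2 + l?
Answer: -12589314479/29781950055 ≈ -0.42272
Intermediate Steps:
x(V, r) = -3 + 3*r (x(V, r) = 3*(1 + (-2 + r)) = 3*(-1 + r) = -3 + 3*r)
D(j) = j*(-3 + 3*j) (D(j) = (-3 + 3*j)*j = j*(-3 + 3*j))
D(467)/(-488070) + 334974/366119 = (3*467*(-1 + 467))/(-488070) + 334974/366119 = (3*467*466)*(-1/488070) + 334974*(1/366119) = 652866*(-1/488070) + 334974/366119 = -108811/81345 + 334974/366119 = -12589314479/29781950055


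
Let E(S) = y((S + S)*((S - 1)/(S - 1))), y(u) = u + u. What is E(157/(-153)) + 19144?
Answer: 2928404/153 ≈ 19140.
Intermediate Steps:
y(u) = 2*u
E(S) = 4*S (E(S) = 2*((S + S)*((S - 1)/(S - 1))) = 2*((2*S)*((-1 + S)/(-1 + S))) = 2*((2*S)*1) = 2*(2*S) = 4*S)
E(157/(-153)) + 19144 = 4*(157/(-153)) + 19144 = 4*(157*(-1/153)) + 19144 = 4*(-157/153) + 19144 = -628/153 + 19144 = 2928404/153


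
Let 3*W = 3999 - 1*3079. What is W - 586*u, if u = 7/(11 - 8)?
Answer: -3182/3 ≈ -1060.7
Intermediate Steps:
u = 7/3 ≈ 2.3333
W = 920/3 (W = (3999 - 1*3079)/3 = (3999 - 3079)/3 = (⅓)*920 = 920/3 ≈ 306.67)
W - 586*u = 920/3 - 586*7/3 = 920/3 - 4102/3 = -3182/3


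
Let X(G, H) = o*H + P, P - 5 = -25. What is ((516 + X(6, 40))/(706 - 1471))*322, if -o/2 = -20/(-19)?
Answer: -839776/4845 ≈ -173.33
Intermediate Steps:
P = -20 (P = 5 - 25 = -20)
o = -40/19 (o = -(-40)/(-19) = -(-40)*(-1)/19 = -2*20/19 = -40/19 ≈ -2.1053)
X(G, H) = -20 - 40*H/19 (X(G, H) = -40*H/19 - 20 = -20 - 40*H/19)
((516 + X(6, 40))/(706 - 1471))*322 = ((516 + (-20 - 40/19*40))/(706 - 1471))*322 = ((516 + (-20 - 1600/19))/(-765))*322 = ((516 - 1980/19)*(-1/765))*322 = ((7824/19)*(-1/765))*322 = -2608/4845*322 = -839776/4845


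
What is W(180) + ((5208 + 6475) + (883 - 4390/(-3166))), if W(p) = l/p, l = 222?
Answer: 596883761/47490 ≈ 12569.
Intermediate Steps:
W(p) = 222/p
W(180) + ((5208 + 6475) + (883 - 4390/(-3166))) = 222/180 + ((5208 + 6475) + (883 - 4390/(-3166))) = 222*(1/180) + (11683 + (883 - 4390*(-1)/3166)) = 37/30 + (11683 + (883 - 1*(-2195/1583))) = 37/30 + (11683 + (883 + 2195/1583)) = 37/30 + (11683 + 1399984/1583) = 37/30 + 19894173/1583 = 596883761/47490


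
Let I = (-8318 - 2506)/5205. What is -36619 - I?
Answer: -63530357/1735 ≈ -36617.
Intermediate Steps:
I = -3608/1735 (I = -10824*1/5205 = -3608/1735 ≈ -2.0795)
-36619 - I = -36619 - 1*(-3608/1735) = -36619 + 3608/1735 = -63530357/1735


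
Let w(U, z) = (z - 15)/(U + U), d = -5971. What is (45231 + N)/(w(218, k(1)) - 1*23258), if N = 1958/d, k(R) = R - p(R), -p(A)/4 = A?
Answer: -58875770774/30274456779 ≈ -1.9447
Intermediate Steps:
p(A) = -4*A
k(R) = 5*R (k(R) = R - (-4)*R = R + 4*R = 5*R)
w(U, z) = (-15 + z)/(2*U) (w(U, z) = (-15 + z)/((2*U)) = (-15 + z)*(1/(2*U)) = (-15 + z)/(2*U))
N = -1958/5971 (N = 1958/(-5971) = 1958*(-1/5971) = -1958/5971 ≈ -0.32792)
(45231 + N)/(w(218, k(1)) - 1*23258) = (45231 - 1958/5971)/((1/2)*(-15 + 5*1)/218 - 1*23258) = 270072343/(5971*((1/2)*(1/218)*(-15 + 5) - 23258)) = 270072343/(5971*((1/2)*(1/218)*(-10) - 23258)) = 270072343/(5971*(-5/218 - 23258)) = 270072343/(5971*(-5070249/218)) = (270072343/5971)*(-218/5070249) = -58875770774/30274456779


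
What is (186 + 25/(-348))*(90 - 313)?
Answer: -14428769/348 ≈ -41462.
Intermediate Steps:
(186 + 25/(-348))*(90 - 313) = (186 + 25*(-1/348))*(-223) = (186 - 25/348)*(-223) = (64703/348)*(-223) = -14428769/348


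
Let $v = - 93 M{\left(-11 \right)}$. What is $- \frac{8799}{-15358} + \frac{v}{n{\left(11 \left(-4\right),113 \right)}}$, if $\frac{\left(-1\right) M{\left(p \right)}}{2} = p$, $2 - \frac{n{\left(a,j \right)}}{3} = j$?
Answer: $\frac{1635835}{243534} \approx 6.7171$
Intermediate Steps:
$n{\left(a,j \right)} = 6 - 3 j$
$M{\left(p \right)} = - 2 p$
$v = -2046$ ($v = - 93 \left(\left(-2\right) \left(-11\right)\right) = \left(-93\right) 22 = -2046$)
$- \frac{8799}{-15358} + \frac{v}{n{\left(11 \left(-4\right),113 \right)}} = - \frac{8799}{-15358} - \frac{2046}{6 - 339} = \left(-8799\right) \left(- \frac{1}{15358}\right) - \frac{2046}{6 - 339} = \frac{1257}{2194} - \frac{2046}{-333} = \frac{1257}{2194} - - \frac{682}{111} = \frac{1257}{2194} + \frac{682}{111} = \frac{1635835}{243534}$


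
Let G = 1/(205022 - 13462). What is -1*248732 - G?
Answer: -47647101921/191560 ≈ -2.4873e+5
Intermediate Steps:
G = 1/191560 ≈ 5.2203e-6
-1*248732 - G = -1*248732 - 1*1/191560 = -248732 - 1/191560 = -47647101921/191560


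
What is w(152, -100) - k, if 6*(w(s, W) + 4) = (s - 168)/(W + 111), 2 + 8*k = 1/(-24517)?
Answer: -25840885/6472488 ≈ -3.9924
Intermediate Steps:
k = -49035/196136 (k = -1/4 + (1/8)/(-24517) = -1/4 + (1/8)*(-1/24517) = -1/4 - 1/196136 = -49035/196136 ≈ -0.25001)
w(s, W) = -4 + (-168 + s)/(6*(111 + W)) (w(s, W) = -4 + ((s - 168)/(W + 111))/6 = -4 + ((-168 + s)/(111 + W))/6 = -4 + (-168 + s)/(6*(111 + W)))
w(152, -100) - k = (-2832 + 152 - 24*(-100))/(6*(111 - 100)) - 1*(-49035/196136) = (1/6)*(-2832 + 152 + 2400)/11 + 49035/196136 = (1/6)*(1/11)*(-280) + 49035/196136 = -140/33 + 49035/196136 = -25840885/6472488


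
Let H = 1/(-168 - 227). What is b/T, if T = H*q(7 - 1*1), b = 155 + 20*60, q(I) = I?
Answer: -535225/6 ≈ -89204.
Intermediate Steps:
H = -1/395 (H = 1/(-395) = -1/395 ≈ -0.0025316)
b = 1355 (b = 155 + 1200 = 1355)
T = -6/395 (T = -(7 - 1*1)/395 = -(7 - 1)/395 = -1/395*6 = -6/395 ≈ -0.015190)
b/T = 1355/(-6/395) = 1355*(-395/6) = -535225/6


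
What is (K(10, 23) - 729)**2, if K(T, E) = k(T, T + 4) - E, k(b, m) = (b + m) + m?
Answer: 509796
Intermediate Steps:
k(b, m) = b + 2*m
K(T, E) = 8 - E + 3*T (K(T, E) = (T + 2*(T + 4)) - E = (T + 2*(4 + T)) - E = (T + (8 + 2*T)) - E = (8 + 3*T) - E = 8 - E + 3*T)
(K(10, 23) - 729)**2 = ((8 - 1*23 + 3*10) - 729)**2 = ((8 - 23 + 30) - 729)**2 = (15 - 729)**2 = (-714)**2 = 509796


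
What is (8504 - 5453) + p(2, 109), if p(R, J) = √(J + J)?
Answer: 3051 + √218 ≈ 3065.8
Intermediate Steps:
p(R, J) = √2*√J (p(R, J) = √(2*J) = √2*√J)
(8504 - 5453) + p(2, 109) = (8504 - 5453) + √2*√109 = 3051 + √218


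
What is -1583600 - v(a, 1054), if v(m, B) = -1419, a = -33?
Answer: -1582181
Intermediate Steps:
-1583600 - v(a, 1054) = -1583600 - 1*(-1419) = -1583600 + 1419 = -1582181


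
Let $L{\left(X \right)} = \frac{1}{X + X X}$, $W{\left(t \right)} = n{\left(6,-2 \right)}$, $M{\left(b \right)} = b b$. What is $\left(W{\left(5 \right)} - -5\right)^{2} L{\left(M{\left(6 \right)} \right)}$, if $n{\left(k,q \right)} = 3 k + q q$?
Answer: $\frac{81}{148} \approx 0.5473$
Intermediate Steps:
$M{\left(b \right)} = b^{2}$
$n{\left(k,q \right)} = q^{2} + 3 k$ ($n{\left(k,q \right)} = 3 k + q^{2} = q^{2} + 3 k$)
$W{\left(t \right)} = 22$ ($W{\left(t \right)} = \left(-2\right)^{2} + 3 \cdot 6 = 4 + 18 = 22$)
$L{\left(X \right)} = \frac{1}{X + X^{2}}$
$\left(W{\left(5 \right)} - -5\right)^{2} L{\left(M{\left(6 \right)} \right)} = \left(22 - -5\right)^{2} \frac{1}{6^{2} \left(1 + 6^{2}\right)} = \left(22 + 5\right)^{2} \frac{1}{36 \left(1 + 36\right)} = 27^{2} \frac{1}{36 \cdot 37} = 729 \cdot \frac{1}{36} \cdot \frac{1}{37} = 729 \cdot \frac{1}{1332} = \frac{81}{148}$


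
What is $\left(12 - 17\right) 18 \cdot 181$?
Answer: $-16290$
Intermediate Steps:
$\left(12 - 17\right) 18 \cdot 181 = \left(-5\right) 18 \cdot 181 = \left(-90\right) 181 = -16290$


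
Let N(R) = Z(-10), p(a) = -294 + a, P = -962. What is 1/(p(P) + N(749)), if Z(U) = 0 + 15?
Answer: -1/1241 ≈ -0.00080580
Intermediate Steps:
Z(U) = 15
N(R) = 15
1/(p(P) + N(749)) = 1/((-294 - 962) + 15) = 1/(-1256 + 15) = 1/(-1241) = -1/1241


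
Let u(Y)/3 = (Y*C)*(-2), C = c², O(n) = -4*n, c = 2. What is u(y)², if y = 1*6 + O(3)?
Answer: 20736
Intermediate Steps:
C = 4 (C = 2² = 4)
y = -6 (y = 1*6 - 4*3 = 6 - 12 = -6)
u(Y) = -24*Y (u(Y) = 3*((Y*4)*(-2)) = 3*((4*Y)*(-2)) = 3*(-8*Y) = -24*Y)
u(y)² = (-24*(-6))² = 144² = 20736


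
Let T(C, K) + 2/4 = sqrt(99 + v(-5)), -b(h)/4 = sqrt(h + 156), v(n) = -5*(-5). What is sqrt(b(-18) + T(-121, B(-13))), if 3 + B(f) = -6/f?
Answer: sqrt(-2 - 16*sqrt(138) + 8*sqrt(31))/2 ≈ 6.0294*I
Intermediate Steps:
B(f) = -3 - 6/f
v(n) = 25
b(h) = -4*sqrt(156 + h) (b(h) = -4*sqrt(h + 156) = -4*sqrt(156 + h))
T(C, K) = -1/2 + 2*sqrt(31) (T(C, K) = -1/2 + sqrt(99 + 25) = -1/2 + sqrt(124) = -1/2 + 2*sqrt(31))
sqrt(b(-18) + T(-121, B(-13))) = sqrt(-4*sqrt(156 - 18) + (-1/2 + 2*sqrt(31))) = sqrt(-4*sqrt(138) + (-1/2 + 2*sqrt(31))) = sqrt(-1/2 - 4*sqrt(138) + 2*sqrt(31))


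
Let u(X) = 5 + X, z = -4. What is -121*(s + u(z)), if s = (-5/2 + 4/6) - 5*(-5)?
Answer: -17545/6 ≈ -2924.2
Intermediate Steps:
s = 139/6 (s = (-5*1/2 + 4*(1/6)) + 25 = (-5/2 + 2/3) + 25 = -11/6 + 25 = 139/6 ≈ 23.167)
-121*(s + u(z)) = -121*(139/6 + (5 - 4)) = -121*(139/6 + 1) = -121*145/6 = -17545/6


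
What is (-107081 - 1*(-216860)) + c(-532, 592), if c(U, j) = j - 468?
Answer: 109903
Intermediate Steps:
c(U, j) = -468 + j
(-107081 - 1*(-216860)) + c(-532, 592) = (-107081 - 1*(-216860)) + (-468 + 592) = (-107081 + 216860) + 124 = 109779 + 124 = 109903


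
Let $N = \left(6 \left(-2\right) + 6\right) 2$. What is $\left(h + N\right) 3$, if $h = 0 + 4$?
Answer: $-24$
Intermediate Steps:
$N = -12$ ($N = \left(-12 + 6\right) 2 = \left(-6\right) 2 = -12$)
$h = 4$
$\left(h + N\right) 3 = \left(4 - 12\right) 3 = \left(-8\right) 3 = -24$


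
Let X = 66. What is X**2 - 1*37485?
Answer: -33129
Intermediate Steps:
X**2 - 1*37485 = 66**2 - 1*37485 = 4356 - 37485 = -33129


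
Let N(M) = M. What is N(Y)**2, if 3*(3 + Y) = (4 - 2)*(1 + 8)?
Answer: 9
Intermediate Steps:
Y = 3 (Y = -3 + ((4 - 2)*(1 + 8))/3 = -3 + (2*9)/3 = -3 + (1/3)*18 = -3 + 6 = 3)
N(Y)**2 = 3**2 = 9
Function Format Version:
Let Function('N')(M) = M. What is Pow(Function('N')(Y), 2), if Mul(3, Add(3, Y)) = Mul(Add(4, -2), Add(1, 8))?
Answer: 9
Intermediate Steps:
Y = 3 (Y = Add(-3, Mul(Rational(1, 3), Mul(Add(4, -2), Add(1, 8)))) = Add(-3, Mul(Rational(1, 3), Mul(2, 9))) = Add(-3, Mul(Rational(1, 3), 18)) = Add(-3, 6) = 3)
Pow(Function('N')(Y), 2) = Pow(3, 2) = 9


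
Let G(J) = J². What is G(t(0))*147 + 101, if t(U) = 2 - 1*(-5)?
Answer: 7304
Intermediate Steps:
t(U) = 7 (t(U) = 2 + 5 = 7)
G(t(0))*147 + 101 = 7²*147 + 101 = 49*147 + 101 = 7203 + 101 = 7304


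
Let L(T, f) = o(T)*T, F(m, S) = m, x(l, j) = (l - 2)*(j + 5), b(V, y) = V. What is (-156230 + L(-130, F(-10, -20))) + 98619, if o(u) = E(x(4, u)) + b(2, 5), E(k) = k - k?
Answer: -57871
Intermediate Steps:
x(l, j) = (-2 + l)*(5 + j)
E(k) = 0
o(u) = 2 (o(u) = 0 + 2 = 2)
L(T, f) = 2*T
(-156230 + L(-130, F(-10, -20))) + 98619 = (-156230 + 2*(-130)) + 98619 = (-156230 - 260) + 98619 = -156490 + 98619 = -57871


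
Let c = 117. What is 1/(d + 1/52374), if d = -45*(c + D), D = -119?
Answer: 52374/4713661 ≈ 0.011111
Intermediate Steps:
d = 90 (d = -45*(117 - 119) = -45*(-2) = 90)
1/(d + 1/52374) = 1/(90 + 1/52374) = 1/(4713661/52374) = 52374/4713661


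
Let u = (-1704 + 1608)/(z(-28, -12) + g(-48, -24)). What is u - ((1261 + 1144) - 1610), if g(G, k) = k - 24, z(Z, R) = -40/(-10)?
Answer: -8721/11 ≈ -792.82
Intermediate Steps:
z(Z, R) = 4 (z(Z, R) = -40*(-⅒) = 4)
g(G, k) = -24 + k
u = 24/11 (u = (-1704 + 1608)/(4 + (-24 - 24)) = -96/(4 - 48) = -96/(-44) = -96*(-1/44) = 24/11 ≈ 2.1818)
u - ((1261 + 1144) - 1610) = 24/11 - ((1261 + 1144) - 1610) = 24/11 - (2405 - 1610) = 24/11 - 1*795 = 24/11 - 795 = -8721/11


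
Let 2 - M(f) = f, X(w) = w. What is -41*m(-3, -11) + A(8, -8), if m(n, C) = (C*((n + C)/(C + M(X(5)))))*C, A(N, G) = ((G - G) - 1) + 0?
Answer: -4962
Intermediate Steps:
M(f) = 2 - f
A(N, G) = -1 (A(N, G) = (0 - 1) + 0 = -1 + 0 = -1)
m(n, C) = C**2*(C + n)/(-3 + C) (m(n, C) = (C*((n + C)/(C + (2 - 1*5))))*C = (C*((C + n)/(C + (2 - 5))))*C = (C*((C + n)/(C - 3)))*C = (C*((C + n)/(-3 + C)))*C = (C*(C + n)/(-3 + C))*C = C**2*(C + n)/(-3 + C))
-41*m(-3, -11) + A(8, -8) = -41*(-11)**2*(-11 - 3)/(-3 - 11) - 1 = -4961*(-14)/(-14) - 1 = -4961*(-1)*(-14)/14 - 1 = -41*121 - 1 = -4961 - 1 = -4962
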